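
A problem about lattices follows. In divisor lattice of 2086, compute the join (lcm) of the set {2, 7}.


In a divisor lattice, join = lcm (least common multiple).
Compute lcm iteratively: start with first element, then lcm(current, next).
Elements: [2, 7]
lcm(2,7) = 14
Final lcm = 14


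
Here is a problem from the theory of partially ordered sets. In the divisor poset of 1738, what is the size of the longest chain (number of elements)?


A chain is a totally ordered subset; we count the number of elements in a maximum chain.
Compute, for each element x, the size of the longest chain ending at x:
  1: 1
  2: 2
  11: 2
  79: 2
  22: 3
  158: 3
  ...
A maximum chain: 1 < 2 < 22 < 1738
Number of elements in the longest chain: 4


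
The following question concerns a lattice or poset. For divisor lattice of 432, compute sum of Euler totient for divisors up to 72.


Divisors of 432 up to 72: [1, 2, 3, 4, 6, 8, 9, 12, 16, 18, 24, 27, 36, 48, 54, 72]
phi values: [1, 1, 2, 2, 2, 4, 6, 4, 8, 6, 8, 18, 12, 16, 18, 24]
Sum = 132


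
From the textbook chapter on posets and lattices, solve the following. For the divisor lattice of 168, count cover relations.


A cover relation a -< b holds when a < b with no c strictly between.
Cover relations:
  1 -< 2
  1 -< 3
  1 -< 7
  2 -< 4
  2 -< 6
  2 -< 14
  3 -< 6
  3 -< 21
  ...20 more
Total: 28


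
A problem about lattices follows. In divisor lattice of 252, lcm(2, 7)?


Join=lcm.
gcd(2,7)=1
lcm=14


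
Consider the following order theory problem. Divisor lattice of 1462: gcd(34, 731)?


Meet=gcd.
gcd(34,731)=17


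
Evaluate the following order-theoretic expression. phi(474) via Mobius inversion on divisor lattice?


phi(n) = n * prod_{p|n} (1 - 1/p).
Prime divisors of 474: [2, 3, 79]
phi(474) = 474 * (1 - 1/2) * (1 - 1/3) * (1 - 1/79)
phi(474) = 156


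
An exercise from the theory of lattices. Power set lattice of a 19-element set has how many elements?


Power set = 2^n.
2^19 = 524288


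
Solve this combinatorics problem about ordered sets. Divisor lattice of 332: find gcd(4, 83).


In a divisor lattice, meet = gcd (greatest common divisor).
By Euclidean algorithm or factoring: gcd(4,83) = 1


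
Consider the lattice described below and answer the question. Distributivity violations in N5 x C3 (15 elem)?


Distributive law: a ^ (b v c) = (a ^ b) v (a ^ c).
Check all 15^3 = 3375 ordered triples (a,b,c).
  e.g. a=(b,0), b=(a,0), c=(c,0): lhs=(b,0) != rhs=(a,0)
  e.g. a=(b,0), b=(a,0), c=(c,1): lhs=(b,0) != rhs=(a,0)
Total violating triples: 54


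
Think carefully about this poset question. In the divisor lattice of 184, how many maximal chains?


A maximal chain goes from the minimum element to a maximal element via cover relations.
Counting all min-to-max paths in the cover graph.
Total maximal chains: 4


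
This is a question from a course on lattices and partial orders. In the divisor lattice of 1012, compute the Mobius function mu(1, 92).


In a divisor lattice, mu(a,b) = mu(b/a) where mu is the classical Mobius function.
b/a = 92/1 = 92
Prime factorization of 92: primes [2, 23]
92 is not squarefree, so mu(92) = 0


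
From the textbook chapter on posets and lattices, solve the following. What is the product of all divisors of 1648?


Divisors of 1648: [1, 2, 4, 8, 16, 103, 206, 412, 824, 1648]
Product = n^(d(n)/2) = 1648^(10/2)
Product = 12155869717331968


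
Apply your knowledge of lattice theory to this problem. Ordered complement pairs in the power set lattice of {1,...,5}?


Complement pair (a,b): a meet b = bottom, a join b = top.
Here: A intersect B = {} and A union B = {1,...,5}.
Pairs found: ({},{1,2,3,4,5}), ({1},{2,3,4,5}), ({2},{1,3,4,5}), ({3},{1,2,4,5}), ... (28 more)
Total ordered pairs: 32


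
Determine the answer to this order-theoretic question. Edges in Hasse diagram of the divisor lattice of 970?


A cover relation a -< b holds when a < b with no c strictly between.
Cover relations:
  1 -< 2
  1 -< 5
  1 -< 97
  2 -< 10
  2 -< 194
  5 -< 10
  5 -< 485
  10 -< 970
  ...4 more
Total: 12


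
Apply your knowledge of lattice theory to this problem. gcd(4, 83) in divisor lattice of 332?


Meet=gcd.
gcd(4,83)=1


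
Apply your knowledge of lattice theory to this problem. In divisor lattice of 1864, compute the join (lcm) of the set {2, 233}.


In a divisor lattice, join = lcm (least common multiple).
Compute lcm iteratively: start with first element, then lcm(current, next).
Elements: [2, 233]
lcm(2,233) = 466
Final lcm = 466


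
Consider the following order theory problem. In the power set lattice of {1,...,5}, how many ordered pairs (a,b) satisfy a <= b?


The order relation is {(a,b) : a <= b}, reflexive so it includes (a,a).
Examples: ({},{}), ({},{1,2}), ({},{1,2,3}), ({},{1,2,3,4}), ({},{1,2,3,4,5}), ...
Total ordered pairs: 243


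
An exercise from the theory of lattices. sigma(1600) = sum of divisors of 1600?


sigma(n) = sum of divisors.
Divisors of 1600: [1, 2, 4, 5, 8, 10, 16, 20, 25, 32, 40, 50, 64, 80, 100, 160, 200, 320, 400, 800, 1600]
Sum = 3937


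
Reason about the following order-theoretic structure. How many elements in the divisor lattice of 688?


Divisors of 688: [1, 2, 4, 8, 16, 43, 86, 172, 344, 688]
Count: 10


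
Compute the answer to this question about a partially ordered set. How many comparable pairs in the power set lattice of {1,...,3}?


A comparable pair {a,b} has a < b or b < a in the order.
Count unordered pairs where one element is strictly below the other.
Examples: {{},{1}}, {{},{2}}, {{},{3}}, {{},{1,2}}, ...
Total comparable pairs: 19


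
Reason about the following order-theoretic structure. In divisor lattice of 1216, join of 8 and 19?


In a divisor lattice, join = lcm (least common multiple).
gcd(8,19) = 1
lcm(8,19) = 8*19/gcd = 152/1 = 152


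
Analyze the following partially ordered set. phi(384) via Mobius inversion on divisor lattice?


phi(n) = n * prod_{p|n} (1 - 1/p).
Prime divisors of 384: [2, 3]
phi(384) = 384 * (1 - 1/2) * (1 - 1/3)
phi(384) = 128


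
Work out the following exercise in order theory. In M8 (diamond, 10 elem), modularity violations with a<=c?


Modular law: if a <= c then a v (b ^ c) = (a v b) ^ c.
Check all triples (a,b,c) with a <= c among 10 elements.
This lattice is modular (diamonds M_m and their chain-products are modular).
Total violating triples: 0


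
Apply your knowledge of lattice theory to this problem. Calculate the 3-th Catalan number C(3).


C(n) = C(2n, n) / (n+1).
C(6, 3) = 20
C(3) = 20 / 4 = 5


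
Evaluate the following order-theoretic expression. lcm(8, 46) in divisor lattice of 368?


Join=lcm.
gcd(8,46)=2
lcm=184


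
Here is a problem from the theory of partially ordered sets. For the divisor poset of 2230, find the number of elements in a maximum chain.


A chain is a totally ordered subset; we count the number of elements in a maximum chain.
Compute, for each element x, the size of the longest chain ending at x:
  1: 1
  2: 2
  5: 2
  223: 2
  10: 3
  446: 3
  ...
A maximum chain: 1 < 2 < 10 < 2230
Number of elements in the longest chain: 4


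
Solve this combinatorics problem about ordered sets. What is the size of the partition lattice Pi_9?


B(n) = number of set partitions of an n-element set.
B(n) satisfies the recurrence: B(n+1) = sum_k C(n,k)*B(k).
B(9) = 21147


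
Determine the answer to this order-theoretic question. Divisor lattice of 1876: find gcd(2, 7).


In a divisor lattice, meet = gcd (greatest common divisor).
By Euclidean algorithm or factoring: gcd(2,7) = 1


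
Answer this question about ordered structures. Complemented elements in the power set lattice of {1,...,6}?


An element a is complemented if some b has a meet b = bottom, a join b = top.
every subset A has complement S\A, so all elements are complemented.
Complemented elements: {}, {1}, {2}, {3}, {4}, {5}, ... (58 more)
Count: 64


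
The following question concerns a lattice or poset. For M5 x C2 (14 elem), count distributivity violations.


Distributive law: a ^ (b v c) = (a ^ b) v (a ^ c).
Check all 14^3 = 2744 ordered triples (a,b,c).
  e.g. a=(a1,0), b=(a2,0), c=(a3,0): lhs=(a1,0) != rhs=(0,0)
  e.g. a=(a1,0), b=(a2,0), c=(a3,1): lhs=(a1,0) != rhs=(0,0)
Total violating triples: 480


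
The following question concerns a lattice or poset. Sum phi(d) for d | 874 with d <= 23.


Divisors of 874 up to 23: [1, 2, 19, 23]
phi values: [1, 1, 18, 22]
Sum = 42


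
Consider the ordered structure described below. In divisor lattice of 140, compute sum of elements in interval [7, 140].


Interval [7,140] in divisors of 140: [7, 14, 28, 35, 70, 140]
Sum = 294


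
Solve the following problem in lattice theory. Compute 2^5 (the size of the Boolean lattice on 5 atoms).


Power set = 2^n.
2^5 = 32


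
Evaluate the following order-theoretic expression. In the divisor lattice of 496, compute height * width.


Height = length of longest chain minus 1; width = size of largest antichain.
A maximum chain: 1 | 31 | 62 | 124 | 248 | 496  (height 5).
A maximum antichain: {2, 31}  (width 2).
Product = 5 * 2 = 10


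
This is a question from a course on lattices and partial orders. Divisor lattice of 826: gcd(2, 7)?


Meet=gcd.
gcd(2,7)=1


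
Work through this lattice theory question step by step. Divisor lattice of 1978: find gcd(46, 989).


In a divisor lattice, meet = gcd (greatest common divisor).
By Euclidean algorithm or factoring: gcd(46,989) = 23


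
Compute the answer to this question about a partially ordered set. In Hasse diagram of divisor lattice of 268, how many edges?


A cover relation a -< b holds when a < b with no c strictly between.
Cover relations:
  1 -< 2
  1 -< 67
  2 -< 4
  2 -< 134
  4 -< 268
  67 -< 134
  134 -< 268
Total: 7


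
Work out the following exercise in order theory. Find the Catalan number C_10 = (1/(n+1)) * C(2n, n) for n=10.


C(n) = C(2n, n) / (n+1).
C(20, 10) = 184756
C(10) = 184756 / 11 = 16796


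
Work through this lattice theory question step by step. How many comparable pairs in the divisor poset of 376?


A comparable pair {a,b} has a < b or b < a in the order.
Count unordered pairs where one element is strictly below the other.
Examples: {1,2}, {1,4}, {1,8}, {1,47}, ...
Total comparable pairs: 22


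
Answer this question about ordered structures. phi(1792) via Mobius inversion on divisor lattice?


phi(n) = n * prod_{p|n} (1 - 1/p).
Prime divisors of 1792: [2, 7]
phi(1792) = 1792 * (1 - 1/2) * (1 - 1/7)
phi(1792) = 768


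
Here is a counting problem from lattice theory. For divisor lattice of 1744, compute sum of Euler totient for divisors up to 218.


Divisors of 1744 up to 218: [1, 2, 4, 8, 16, 109, 218]
phi values: [1, 1, 2, 4, 8, 108, 108]
Sum = 232


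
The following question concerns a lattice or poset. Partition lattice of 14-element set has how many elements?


B(n) = number of set partitions of an n-element set.
B(n) satisfies the recurrence: B(n+1) = sum_k C(n,k)*B(k).
B(14) = 190899322


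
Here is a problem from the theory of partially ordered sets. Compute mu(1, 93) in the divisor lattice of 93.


In a divisor lattice, mu(a,b) = mu(b/a) where mu is the classical Mobius function.
b/a = 93/1 = 93
Prime factorization of 93: primes [3, 31]
93 is squarefree with 2 prime factor(s), so mu(93) = (-1)^2 = 1


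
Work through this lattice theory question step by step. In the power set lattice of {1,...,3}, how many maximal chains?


A maximal chain goes from the minimum element to a maximal element via cover relations.
Counting all min-to-max paths in the cover graph.
Total maximal chains: 6


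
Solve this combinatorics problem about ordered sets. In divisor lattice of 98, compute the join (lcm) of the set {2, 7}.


In a divisor lattice, join = lcm (least common multiple).
Compute lcm iteratively: start with first element, then lcm(current, next).
Elements: [2, 7]
lcm(2,7) = 14
Final lcm = 14


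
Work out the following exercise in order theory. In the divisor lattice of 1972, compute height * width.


Height = length of longest chain minus 1; width = size of largest antichain.
A maximum chain: 1 | 29 | 493 | 986 | 1972  (height 4).
A maximum antichain: {4, 34, 58, 493}  (width 4).
Product = 4 * 4 = 16


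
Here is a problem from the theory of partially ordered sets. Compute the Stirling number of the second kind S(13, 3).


S(n,k) = k*S(n-1,k) + S(n-1,k-1).
S(12,3) = 86526, S(12,2) = 2047
S(13,3) = 3*86526 + 2047 = 259578 + 2047
S(13,3) = 261625


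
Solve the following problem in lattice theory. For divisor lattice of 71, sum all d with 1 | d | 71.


Interval [1,71] in divisors of 71: [1, 71]
Sum = 72


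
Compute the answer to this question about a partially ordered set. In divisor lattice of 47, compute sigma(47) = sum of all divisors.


sigma(n) = sum of divisors.
Divisors of 47: [1, 47]
Sum = 48


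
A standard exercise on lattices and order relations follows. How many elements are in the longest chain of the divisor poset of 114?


A chain is a totally ordered subset; we count the number of elements in a maximum chain.
Compute, for each element x, the size of the longest chain ending at x:
  1: 1
  2: 2
  3: 2
  19: 2
  6: 3
  38: 3
  ...
A maximum chain: 1 < 2 < 6 < 114
Number of elements in the longest chain: 4


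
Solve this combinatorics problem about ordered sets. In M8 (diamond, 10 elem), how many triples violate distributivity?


Distributive law: a ^ (b v c) = (a ^ b) v (a ^ c).
Check all 10^3 = 1000 ordered triples (a,b,c).
  e.g. a=a1, b=a2, c=a3: lhs=a1 != rhs=0
  e.g. a=a1, b=a2, c=a4: lhs=a1 != rhs=0
Total violating triples: 336


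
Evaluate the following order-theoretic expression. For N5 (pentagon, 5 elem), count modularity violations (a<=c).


Modular law: if a <= c then a v (b ^ c) = (a v b) ^ c.
Check all triples (a,b,c) with a <= c among 5 elements.
  e.g. a=a, b=c, c=b: lhs=a != rhs=b
Total violating triples: 1


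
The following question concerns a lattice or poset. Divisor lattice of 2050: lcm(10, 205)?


Join=lcm.
gcd(10,205)=5
lcm=410


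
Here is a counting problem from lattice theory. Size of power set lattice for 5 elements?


Power set = 2^n.
2^5 = 32


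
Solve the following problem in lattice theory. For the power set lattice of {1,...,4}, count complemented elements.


An element a is complemented if some b has a meet b = bottom, a join b = top.
every subset A has complement S\A, so all elements are complemented.
Complemented elements: {}, {1}, {2}, {3}, {4}, {1,2}, ... (10 more)
Count: 16


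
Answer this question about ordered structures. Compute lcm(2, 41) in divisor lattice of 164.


In a divisor lattice, join = lcm (least common multiple).
gcd(2,41) = 1
lcm(2,41) = 2*41/gcd = 82/1 = 82


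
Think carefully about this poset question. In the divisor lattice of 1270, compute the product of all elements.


Divisors of 1270: [1, 2, 5, 10, 127, 254, 635, 1270]
Product = n^(d(n)/2) = 1270^(8/2)
Product = 2601446410000


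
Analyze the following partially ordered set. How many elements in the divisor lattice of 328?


Divisors of 328: [1, 2, 4, 8, 41, 82, 164, 328]
Count: 8


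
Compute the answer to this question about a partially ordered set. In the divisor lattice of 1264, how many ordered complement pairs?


Complement pair (a,b): a meet b = bottom, a join b = top.
Here: gcd(a,b)=1 and lcm(a,b)=1264, i.e. a*b=1264 with a,b coprime.
Pairs found: (1,1264), (16,79), (79,16), (1264,1)
Total ordered pairs: 4


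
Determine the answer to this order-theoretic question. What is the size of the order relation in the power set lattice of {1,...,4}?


The order relation is {(a,b) : a <= b}, reflexive so it includes (a,a).
Examples: ({},{}), ({},{1,2}), ({},{1,2,3}), ({},{1,2,3,4}), ({},{1,2,4}), ...
Total ordered pairs: 81


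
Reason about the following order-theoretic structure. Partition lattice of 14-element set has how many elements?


B(n) = number of set partitions of an n-element set.
B(n) satisfies the recurrence: B(n+1) = sum_k C(n,k)*B(k).
B(14) = 190899322


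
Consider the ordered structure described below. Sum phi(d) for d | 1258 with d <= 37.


Divisors of 1258 up to 37: [1, 2, 17, 34, 37]
phi values: [1, 1, 16, 16, 36]
Sum = 70


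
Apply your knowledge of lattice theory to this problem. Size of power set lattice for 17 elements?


Power set = 2^n.
2^17 = 131072


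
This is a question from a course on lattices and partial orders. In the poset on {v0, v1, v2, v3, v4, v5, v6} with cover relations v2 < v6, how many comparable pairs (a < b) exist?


A comparable pair {a,b} has a < b or b < a in the order.
Count unordered pairs where one element is strictly below the other.
Examples: {v2,v6}
Total comparable pairs: 1


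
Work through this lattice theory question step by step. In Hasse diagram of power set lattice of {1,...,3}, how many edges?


A cover relation a -< b holds when a < b with no c strictly between.
Cover relations:
  {} -< {1}
  {} -< {2}
  {} -< {3}
  {1} -< {1,2}
  {1} -< {1,3}
  {2} -< {1,2}
  {2} -< {2,3}
  {3} -< {1,3}
  ...4 more
Total: 12


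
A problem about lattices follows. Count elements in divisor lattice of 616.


Divisors of 616: [1, 2, 4, 7, 8, 11, 14, 22, 28, 44, 56, 77, 88, 154, 308, 616]
Count: 16


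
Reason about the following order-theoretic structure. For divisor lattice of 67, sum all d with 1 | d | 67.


Interval [1,67] in divisors of 67: [1, 67]
Sum = 68


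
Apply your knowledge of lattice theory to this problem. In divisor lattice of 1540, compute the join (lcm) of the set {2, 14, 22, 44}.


In a divisor lattice, join = lcm (least common multiple).
Compute lcm iteratively: start with first element, then lcm(current, next).
Elements: [2, 14, 22, 44]
lcm(2,14) = 14
lcm(14,22) = 154
lcm(154,44) = 308
Final lcm = 308


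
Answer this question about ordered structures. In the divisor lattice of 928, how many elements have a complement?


An element a is complemented if some b has a meet b = bottom, a join b = top.
a is complemented iff gcd(a, n/a)=1, i.e. a is a unitary divisor of 928.
Complemented elements: 1, 29, 32, 928
Count: 4


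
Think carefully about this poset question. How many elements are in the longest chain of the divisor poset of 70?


A chain is a totally ordered subset; we count the number of elements in a maximum chain.
Compute, for each element x, the size of the longest chain ending at x:
  1: 1
  2: 2
  5: 2
  7: 2
  10: 3
  14: 3
  ...
A maximum chain: 1 < 2 < 10 < 70
Number of elements in the longest chain: 4


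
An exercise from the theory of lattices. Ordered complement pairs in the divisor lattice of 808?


Complement pair (a,b): a meet b = bottom, a join b = top.
Here: gcd(a,b)=1 and lcm(a,b)=808, i.e. a*b=808 with a,b coprime.
Pairs found: (1,808), (8,101), (101,8), (808,1)
Total ordered pairs: 4


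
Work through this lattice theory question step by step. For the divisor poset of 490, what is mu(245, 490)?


In a divisor lattice, mu(a,b) = mu(b/a) where mu is the classical Mobius function.
b/a = 490/245 = 2
Prime factorization of 2: primes [2]
2 is squarefree with 1 prime factor(s), so mu(2) = (-1)^1 = -1


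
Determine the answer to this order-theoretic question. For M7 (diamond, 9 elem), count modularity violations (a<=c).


Modular law: if a <= c then a v (b ^ c) = (a v b) ^ c.
Check all triples (a,b,c) with a <= c among 9 elements.
This lattice is modular (diamonds M_m and their chain-products are modular).
Total violating triples: 0


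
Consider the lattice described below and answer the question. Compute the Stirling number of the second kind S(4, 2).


S(n,k) = k*S(n-1,k) + S(n-1,k-1).
S(3,2) = 3, S(3,1) = 1
S(4,2) = 2*3 + 1 = 6 + 1
S(4,2) = 7


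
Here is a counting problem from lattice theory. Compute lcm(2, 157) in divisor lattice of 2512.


In a divisor lattice, join = lcm (least common multiple).
gcd(2,157) = 1
lcm(2,157) = 2*157/gcd = 314/1 = 314


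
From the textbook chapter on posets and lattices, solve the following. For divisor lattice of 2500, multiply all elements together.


Divisors of 2500: [1, 2, 4, 5, 10, 20, 25, 50, 100, 125, 250, 500, 625, 1250, 2500]
Product = n^(d(n)/2) = 2500^(15/2)
Product = 30517578125000000000000000


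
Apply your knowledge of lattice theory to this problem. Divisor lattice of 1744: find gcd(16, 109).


In a divisor lattice, meet = gcd (greatest common divisor).
By Euclidean algorithm or factoring: gcd(16,109) = 1


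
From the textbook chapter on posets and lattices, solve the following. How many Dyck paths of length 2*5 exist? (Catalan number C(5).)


C(n) = C(2n, n) / (n+1).
C(10, 5) = 252
C(5) = 252 / 6 = 42


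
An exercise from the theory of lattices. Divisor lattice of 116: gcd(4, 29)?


Meet=gcd.
gcd(4,29)=1


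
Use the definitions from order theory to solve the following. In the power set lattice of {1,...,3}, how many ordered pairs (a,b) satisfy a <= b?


The order relation is {(a,b) : a <= b}, reflexive so it includes (a,a).
Examples: ({},{}), ({},{1,2}), ({},{1,2,3}), ({},{1,3}), ({},{1}), ...
Total ordered pairs: 27


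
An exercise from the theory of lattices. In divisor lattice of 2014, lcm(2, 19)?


Join=lcm.
gcd(2,19)=1
lcm=38


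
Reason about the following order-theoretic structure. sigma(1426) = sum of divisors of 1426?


sigma(n) = sum of divisors.
Divisors of 1426: [1, 2, 23, 31, 46, 62, 713, 1426]
Sum = 2304


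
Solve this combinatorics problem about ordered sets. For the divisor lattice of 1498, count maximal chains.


A maximal chain goes from the minimum element to a maximal element via cover relations.
Counting all min-to-max paths in the cover graph.
Total maximal chains: 6


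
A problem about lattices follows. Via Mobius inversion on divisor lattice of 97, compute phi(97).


phi(n) = n * prod_{p|n} (1 - 1/p).
Prime divisors of 97: [97]
phi(97) = 97 * (1 - 1/97)
phi(97) = 96


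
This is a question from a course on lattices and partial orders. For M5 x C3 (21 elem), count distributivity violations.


Distributive law: a ^ (b v c) = (a ^ b) v (a ^ c).
Check all 21^3 = 9261 ordered triples (a,b,c).
  e.g. a=(a1,0), b=(a2,0), c=(a3,0): lhs=(a1,0) != rhs=(0,0)
  e.g. a=(a1,0), b=(a2,0), c=(a3,1): lhs=(a1,0) != rhs=(0,0)
Total violating triples: 1620


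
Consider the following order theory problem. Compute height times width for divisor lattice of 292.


Height = length of longest chain minus 1; width = size of largest antichain.
A maximum chain: 1 | 73 | 146 | 292  (height 3).
A maximum antichain: {2, 73}  (width 2).
Product = 3 * 2 = 6


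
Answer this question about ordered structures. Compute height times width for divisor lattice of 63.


Height = length of longest chain minus 1; width = size of largest antichain.
A maximum chain: 1 | 7 | 21 | 63  (height 3).
A maximum antichain: {3, 7}  (width 2).
Product = 3 * 2 = 6


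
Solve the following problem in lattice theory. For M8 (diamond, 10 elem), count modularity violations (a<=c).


Modular law: if a <= c then a v (b ^ c) = (a v b) ^ c.
Check all triples (a,b,c) with a <= c among 10 elements.
This lattice is modular (diamonds M_m and their chain-products are modular).
Total violating triples: 0


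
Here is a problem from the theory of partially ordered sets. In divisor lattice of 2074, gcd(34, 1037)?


Meet=gcd.
gcd(34,1037)=17


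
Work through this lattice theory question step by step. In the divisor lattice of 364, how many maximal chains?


A maximal chain goes from the minimum element to a maximal element via cover relations.
Counting all min-to-max paths in the cover graph.
Total maximal chains: 12


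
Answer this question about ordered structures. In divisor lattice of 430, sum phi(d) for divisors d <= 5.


Divisors of 430 up to 5: [1, 2, 5]
phi values: [1, 1, 4]
Sum = 6


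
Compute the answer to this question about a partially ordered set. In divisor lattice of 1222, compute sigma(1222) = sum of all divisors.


sigma(n) = sum of divisors.
Divisors of 1222: [1, 2, 13, 26, 47, 94, 611, 1222]
Sum = 2016


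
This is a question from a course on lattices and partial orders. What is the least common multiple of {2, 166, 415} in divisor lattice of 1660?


In a divisor lattice, join = lcm (least common multiple).
Compute lcm iteratively: start with first element, then lcm(current, next).
Elements: [2, 166, 415]
lcm(2,166) = 166
lcm(166,415) = 830
Final lcm = 830


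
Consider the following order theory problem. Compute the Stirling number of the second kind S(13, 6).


S(n,k) = k*S(n-1,k) + S(n-1,k-1).
S(12,6) = 1323652, S(12,5) = 1379400
S(13,6) = 6*1323652 + 1379400 = 7941912 + 1379400
S(13,6) = 9321312


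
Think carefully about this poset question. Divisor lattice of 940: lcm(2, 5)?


Join=lcm.
gcd(2,5)=1
lcm=10


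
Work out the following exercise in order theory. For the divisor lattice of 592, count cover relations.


A cover relation a -< b holds when a < b with no c strictly between.
Cover relations:
  1 -< 2
  1 -< 37
  2 -< 4
  2 -< 74
  4 -< 8
  4 -< 148
  8 -< 16
  8 -< 296
  ...5 more
Total: 13


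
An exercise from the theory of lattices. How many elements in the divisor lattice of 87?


Divisors of 87: [1, 3, 29, 87]
Count: 4


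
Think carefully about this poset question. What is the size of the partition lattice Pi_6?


B(n) = number of set partitions of an n-element set.
B(n) satisfies the recurrence: B(n+1) = sum_k C(n,k)*B(k).
B(6) = 203


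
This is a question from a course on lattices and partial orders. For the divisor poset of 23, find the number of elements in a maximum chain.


A chain is a totally ordered subset; we count the number of elements in a maximum chain.
Compute, for each element x, the size of the longest chain ending at x:
  1: 1
  23: 2
A maximum chain: 1 < 23
Number of elements in the longest chain: 2


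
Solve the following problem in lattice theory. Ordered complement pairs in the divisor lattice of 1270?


Complement pair (a,b): a meet b = bottom, a join b = top.
Here: gcd(a,b)=1 and lcm(a,b)=1270, i.e. a*b=1270 with a,b coprime.
Pairs found: (1,1270), (2,635), (5,254), (10,127), ... (4 more)
Total ordered pairs: 8


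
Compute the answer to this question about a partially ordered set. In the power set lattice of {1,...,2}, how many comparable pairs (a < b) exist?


A comparable pair {a,b} has a < b or b < a in the order.
Count unordered pairs where one element is strictly below the other.
Examples: {{},{1}}, {{},{2}}, {{},{1,2}}, {{1},{1,2}}, ...
Total comparable pairs: 5


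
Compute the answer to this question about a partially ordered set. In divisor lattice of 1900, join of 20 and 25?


In a divisor lattice, join = lcm (least common multiple).
gcd(20,25) = 5
lcm(20,25) = 20*25/gcd = 500/5 = 100


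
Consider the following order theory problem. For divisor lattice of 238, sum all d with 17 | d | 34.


Interval [17,34] in divisors of 238: [17, 34]
Sum = 51


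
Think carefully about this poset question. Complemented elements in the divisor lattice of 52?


An element a is complemented if some b has a meet b = bottom, a join b = top.
a is complemented iff gcd(a, n/a)=1, i.e. a is a unitary divisor of 52.
Complemented elements: 1, 4, 13, 52
Count: 4


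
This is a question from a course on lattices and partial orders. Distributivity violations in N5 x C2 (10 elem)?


Distributive law: a ^ (b v c) = (a ^ b) v (a ^ c).
Check all 10^3 = 1000 ordered triples (a,b,c).
  e.g. a=(b,0), b=(a,0), c=(c,0): lhs=(b,0) != rhs=(a,0)
  e.g. a=(b,0), b=(a,0), c=(c,1): lhs=(b,0) != rhs=(a,0)
Total violating triples: 16


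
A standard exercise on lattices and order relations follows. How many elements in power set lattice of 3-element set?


Power set = 2^n.
2^3 = 8


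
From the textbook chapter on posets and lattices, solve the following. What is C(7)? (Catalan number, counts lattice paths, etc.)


C(n) = C(2n, n) / (n+1).
C(14, 7) = 3432
C(7) = 3432 / 8 = 429


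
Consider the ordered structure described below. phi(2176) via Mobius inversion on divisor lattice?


phi(n) = n * prod_{p|n} (1 - 1/p).
Prime divisors of 2176: [2, 17]
phi(2176) = 2176 * (1 - 1/2) * (1 - 1/17)
phi(2176) = 1024


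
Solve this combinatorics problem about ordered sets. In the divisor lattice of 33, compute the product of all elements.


Divisors of 33: [1, 3, 11, 33]
Product = n^(d(n)/2) = 33^(4/2)
Product = 1089


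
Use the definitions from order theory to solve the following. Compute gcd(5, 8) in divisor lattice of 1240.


In a divisor lattice, meet = gcd (greatest common divisor).
By Euclidean algorithm or factoring: gcd(5,8) = 1


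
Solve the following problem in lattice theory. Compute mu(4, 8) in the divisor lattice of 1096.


In a divisor lattice, mu(a,b) = mu(b/a) where mu is the classical Mobius function.
b/a = 8/4 = 2
Prime factorization of 2: primes [2]
2 is squarefree with 1 prime factor(s), so mu(2) = (-1)^1 = -1


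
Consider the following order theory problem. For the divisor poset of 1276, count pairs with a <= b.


The order relation is {(a,b) : a <= b}, reflexive so it includes (a,a).
Examples: (1,1), (1,11), (1,116), (1,1276), (1,2), ...
Total ordered pairs: 54


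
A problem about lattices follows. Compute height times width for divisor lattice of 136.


Height = length of longest chain minus 1; width = size of largest antichain.
A maximum chain: 1 | 17 | 34 | 68 | 136  (height 4).
A maximum antichain: {2, 17}  (width 2).
Product = 4 * 2 = 8


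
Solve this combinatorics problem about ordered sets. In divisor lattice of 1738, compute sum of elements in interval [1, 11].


Interval [1,11] in divisors of 1738: [1, 11]
Sum = 12


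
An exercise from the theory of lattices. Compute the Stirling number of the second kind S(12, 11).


S(n,k) = k*S(n-1,k) + S(n-1,k-1).
S(11,11) = 1, S(11,10) = 55
S(12,11) = 11*1 + 55 = 11 + 55
S(12,11) = 66


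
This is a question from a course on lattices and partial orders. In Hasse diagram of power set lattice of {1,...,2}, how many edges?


A cover relation a -< b holds when a < b with no c strictly between.
Cover relations:
  {} -< {1}
  {} -< {2}
  {1} -< {1,2}
  {2} -< {1,2}
Total: 4


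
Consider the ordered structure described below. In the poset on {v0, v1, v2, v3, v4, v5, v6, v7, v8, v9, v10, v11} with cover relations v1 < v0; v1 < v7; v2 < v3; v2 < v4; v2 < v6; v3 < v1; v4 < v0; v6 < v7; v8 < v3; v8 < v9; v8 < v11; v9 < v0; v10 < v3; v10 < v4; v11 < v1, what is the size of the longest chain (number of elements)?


A chain is a totally ordered subset; we count the number of elements in a maximum chain.
Compute, for each element x, the size of the longest chain ending at x:
  v2: 1
  v5: 1
  v8: 1
  v10: 1
  v6: 2
  v9: 2
  ...
A maximum chain: v2 < v3 < v1 < v0
Number of elements in the longest chain: 4


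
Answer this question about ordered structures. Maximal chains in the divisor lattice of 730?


A maximal chain goes from the minimum element to a maximal element via cover relations.
Counting all min-to-max paths in the cover graph.
Total maximal chains: 6


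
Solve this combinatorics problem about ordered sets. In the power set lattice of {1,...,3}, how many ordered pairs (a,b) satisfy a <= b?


The order relation is {(a,b) : a <= b}, reflexive so it includes (a,a).
Examples: ({},{}), ({},{1,2}), ({},{1,2,3}), ({},{1,3}), ({},{1}), ...
Total ordered pairs: 27


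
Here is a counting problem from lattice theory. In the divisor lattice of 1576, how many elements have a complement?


An element a is complemented if some b has a meet b = bottom, a join b = top.
a is complemented iff gcd(a, n/a)=1, i.e. a is a unitary divisor of 1576.
Complemented elements: 1, 8, 197, 1576
Count: 4


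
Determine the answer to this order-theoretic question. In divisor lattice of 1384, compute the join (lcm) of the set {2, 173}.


In a divisor lattice, join = lcm (least common multiple).
Compute lcm iteratively: start with first element, then lcm(current, next).
Elements: [2, 173]
lcm(2,173) = 346
Final lcm = 346


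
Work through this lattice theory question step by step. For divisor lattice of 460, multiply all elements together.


Divisors of 460: [1, 2, 4, 5, 10, 20, 23, 46, 92, 115, 230, 460]
Product = n^(d(n)/2) = 460^(12/2)
Product = 9474296896000000


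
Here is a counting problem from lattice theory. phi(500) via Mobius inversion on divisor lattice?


phi(n) = n * prod_{p|n} (1 - 1/p).
Prime divisors of 500: [2, 5]
phi(500) = 500 * (1 - 1/2) * (1 - 1/5)
phi(500) = 200


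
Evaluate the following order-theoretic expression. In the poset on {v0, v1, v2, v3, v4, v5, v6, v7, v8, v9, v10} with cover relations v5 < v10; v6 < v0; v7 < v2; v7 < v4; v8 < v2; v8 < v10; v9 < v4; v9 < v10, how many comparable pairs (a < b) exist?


A comparable pair {a,b} has a < b or b < a in the order.
Count unordered pairs where one element is strictly below the other.
Examples: {v0,v6}, {v2,v7}, {v2,v8}, {v4,v7}, ...
Total comparable pairs: 8


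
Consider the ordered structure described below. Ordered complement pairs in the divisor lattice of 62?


Complement pair (a,b): a meet b = bottom, a join b = top.
Here: gcd(a,b)=1 and lcm(a,b)=62, i.e. a*b=62 with a,b coprime.
Pairs found: (1,62), (2,31), (31,2), (62,1)
Total ordered pairs: 4


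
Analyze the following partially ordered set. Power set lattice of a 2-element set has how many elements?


Power set = 2^n.
2^2 = 4


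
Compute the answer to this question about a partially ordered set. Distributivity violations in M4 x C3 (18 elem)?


Distributive law: a ^ (b v c) = (a ^ b) v (a ^ c).
Check all 18^3 = 5832 ordered triples (a,b,c).
  e.g. a=(a1,0), b=(a2,0), c=(a3,0): lhs=(a1,0) != rhs=(0,0)
  e.g. a=(a1,0), b=(a2,0), c=(a3,1): lhs=(a1,0) != rhs=(0,0)
Total violating triples: 648


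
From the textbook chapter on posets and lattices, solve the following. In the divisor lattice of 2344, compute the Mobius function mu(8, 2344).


In a divisor lattice, mu(a,b) = mu(b/a) where mu is the classical Mobius function.
b/a = 2344/8 = 293
Prime factorization of 293: primes [293]
293 is squarefree with 1 prime factor(s), so mu(293) = (-1)^1 = -1


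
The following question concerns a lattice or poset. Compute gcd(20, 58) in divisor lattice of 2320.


In a divisor lattice, meet = gcd (greatest common divisor).
By Euclidean algorithm or factoring: gcd(20,58) = 2


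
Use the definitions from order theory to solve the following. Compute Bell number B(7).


B(n) = number of set partitions of an n-element set.
B(n) satisfies the recurrence: B(n+1) = sum_k C(n,k)*B(k).
B(7) = 877


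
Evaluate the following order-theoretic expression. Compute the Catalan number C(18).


C(n) = C(2n, n) / (n+1).
C(36, 18) = 9075135300
C(18) = 9075135300 / 19 = 477638700


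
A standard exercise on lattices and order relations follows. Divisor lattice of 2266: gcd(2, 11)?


Meet=gcd.
gcd(2,11)=1


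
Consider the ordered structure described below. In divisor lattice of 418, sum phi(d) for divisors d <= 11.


Divisors of 418 up to 11: [1, 2, 11]
phi values: [1, 1, 10]
Sum = 12


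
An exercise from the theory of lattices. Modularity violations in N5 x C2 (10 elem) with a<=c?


Modular law: if a <= c then a v (b ^ c) = (a v b) ^ c.
Check all triples (a,b,c) with a <= c among 10 elements.
  e.g. a=(a,0), b=(c,0), c=(b,0): lhs=(a,0) != rhs=(b,0)
  e.g. a=(a,0), b=(c,1), c=(b,0): lhs=(a,0) != rhs=(b,0)
Total violating triples: 6


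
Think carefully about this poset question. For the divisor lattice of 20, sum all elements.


sigma(n) = sum of divisors.
Divisors of 20: [1, 2, 4, 5, 10, 20]
Sum = 42


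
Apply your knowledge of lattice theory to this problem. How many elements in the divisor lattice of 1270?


Divisors of 1270: [1, 2, 5, 10, 127, 254, 635, 1270]
Count: 8


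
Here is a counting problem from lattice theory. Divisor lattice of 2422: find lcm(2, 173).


In a divisor lattice, join = lcm (least common multiple).
gcd(2,173) = 1
lcm(2,173) = 2*173/gcd = 346/1 = 346


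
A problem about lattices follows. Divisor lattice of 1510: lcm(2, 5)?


Join=lcm.
gcd(2,5)=1
lcm=10


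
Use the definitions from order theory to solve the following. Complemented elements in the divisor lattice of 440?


An element a is complemented if some b has a meet b = bottom, a join b = top.
a is complemented iff gcd(a, n/a)=1, i.e. a is a unitary divisor of 440.
Complemented elements: 1, 5, 8, 11, 40, 55, ... (2 more)
Count: 8


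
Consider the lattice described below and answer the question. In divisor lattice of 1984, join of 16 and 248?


In a divisor lattice, join = lcm (least common multiple).
gcd(16,248) = 8
lcm(16,248) = 16*248/gcd = 3968/8 = 496


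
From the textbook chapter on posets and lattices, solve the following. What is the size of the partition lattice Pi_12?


B(n) = number of set partitions of an n-element set.
B(n) satisfies the recurrence: B(n+1) = sum_k C(n,k)*B(k).
B(12) = 4213597


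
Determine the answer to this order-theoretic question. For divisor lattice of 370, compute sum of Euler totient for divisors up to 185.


Divisors of 370 up to 185: [1, 2, 5, 10, 37, 74, 185]
phi values: [1, 1, 4, 4, 36, 36, 144]
Sum = 226


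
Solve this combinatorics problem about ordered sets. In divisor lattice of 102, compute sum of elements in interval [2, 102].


Interval [2,102] in divisors of 102: [2, 6, 34, 102]
Sum = 144


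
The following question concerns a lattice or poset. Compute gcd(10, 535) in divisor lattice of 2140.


In a divisor lattice, meet = gcd (greatest common divisor).
By Euclidean algorithm or factoring: gcd(10,535) = 5


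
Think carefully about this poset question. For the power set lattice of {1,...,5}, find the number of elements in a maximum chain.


A chain is a totally ordered subset; we count the number of elements in a maximum chain.
Compute, for each element x, the size of the longest chain ending at x:
  {}: 1
  {1}: 2
  {2}: 2
  {3}: 2
  {4}: 2
  {5}: 2
  ...
A maximum chain: {} < {1} < {1,2} < {1,2,3} < {1,2,3,4} < {1,2,3,4,5}
Number of elements in the longest chain: 6


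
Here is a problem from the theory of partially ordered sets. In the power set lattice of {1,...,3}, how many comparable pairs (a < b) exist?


A comparable pair {a,b} has a < b or b < a in the order.
Count unordered pairs where one element is strictly below the other.
Examples: {{},{1}}, {{},{2}}, {{},{3}}, {{},{1,2}}, ...
Total comparable pairs: 19


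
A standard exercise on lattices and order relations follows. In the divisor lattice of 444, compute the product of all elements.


Divisors of 444: [1, 2, 3, 4, 6, 12, 37, 74, 111, 148, 222, 444]
Product = n^(d(n)/2) = 444^(12/2)
Product = 7661218005651456


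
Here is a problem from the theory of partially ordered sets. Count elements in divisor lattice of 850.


Divisors of 850: [1, 2, 5, 10, 17, 25, 34, 50, 85, 170, 425, 850]
Count: 12


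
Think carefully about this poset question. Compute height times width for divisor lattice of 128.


Height = length of longest chain minus 1; width = size of largest antichain.
A maximum chain: 1 | 2 | 4 | 8 | 16 | 32 | 64 | 128  (height 7).
A maximum antichain: {1}  (width 1).
Product = 7 * 1 = 7


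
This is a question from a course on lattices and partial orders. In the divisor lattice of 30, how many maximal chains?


A maximal chain goes from the minimum element to a maximal element via cover relations.
Counting all min-to-max paths in the cover graph.
Total maximal chains: 6
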